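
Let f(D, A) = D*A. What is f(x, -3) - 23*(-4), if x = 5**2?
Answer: 17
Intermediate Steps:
x = 25
f(D, A) = A*D
f(x, -3) - 23*(-4) = -3*25 - 23*(-4) = -75 + 92 = 17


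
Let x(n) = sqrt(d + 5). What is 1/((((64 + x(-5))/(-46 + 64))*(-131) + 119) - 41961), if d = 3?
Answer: -1713465/72492879289 + 1179*sqrt(2)/144985758578 ≈ -2.3625e-5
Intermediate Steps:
x(n) = 2*sqrt(2) (x(n) = sqrt(3 + 5) = sqrt(8) = 2*sqrt(2))
1/((((64 + x(-5))/(-46 + 64))*(-131) + 119) - 41961) = 1/((((64 + 2*sqrt(2))/(-46 + 64))*(-131) + 119) - 41961) = 1/((((64 + 2*sqrt(2))/18)*(-131) + 119) - 41961) = 1/((((64 + 2*sqrt(2))*(1/18))*(-131) + 119) - 41961) = 1/(((32/9 + sqrt(2)/9)*(-131) + 119) - 41961) = 1/(((-4192/9 - 131*sqrt(2)/9) + 119) - 41961) = 1/((-3121/9 - 131*sqrt(2)/9) - 41961) = 1/(-380770/9 - 131*sqrt(2)/9)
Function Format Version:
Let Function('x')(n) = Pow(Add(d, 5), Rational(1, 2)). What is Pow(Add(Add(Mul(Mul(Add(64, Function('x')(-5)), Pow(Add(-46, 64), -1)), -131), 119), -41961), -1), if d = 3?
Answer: Add(Rational(-1713465, 72492879289), Mul(Rational(1179, 144985758578), Pow(2, Rational(1, 2)))) ≈ -2.3625e-5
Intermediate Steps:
Function('x')(n) = Mul(2, Pow(2, Rational(1, 2))) (Function('x')(n) = Pow(Add(3, 5), Rational(1, 2)) = Pow(8, Rational(1, 2)) = Mul(2, Pow(2, Rational(1, 2))))
Pow(Add(Add(Mul(Mul(Add(64, Function('x')(-5)), Pow(Add(-46, 64), -1)), -131), 119), -41961), -1) = Pow(Add(Add(Mul(Mul(Add(64, Mul(2, Pow(2, Rational(1, 2)))), Pow(Add(-46, 64), -1)), -131), 119), -41961), -1) = Pow(Add(Add(Mul(Mul(Add(64, Mul(2, Pow(2, Rational(1, 2)))), Pow(18, -1)), -131), 119), -41961), -1) = Pow(Add(Add(Mul(Mul(Add(64, Mul(2, Pow(2, Rational(1, 2)))), Rational(1, 18)), -131), 119), -41961), -1) = Pow(Add(Add(Mul(Add(Rational(32, 9), Mul(Rational(1, 9), Pow(2, Rational(1, 2)))), -131), 119), -41961), -1) = Pow(Add(Add(Add(Rational(-4192, 9), Mul(Rational(-131, 9), Pow(2, Rational(1, 2)))), 119), -41961), -1) = Pow(Add(Add(Rational(-3121, 9), Mul(Rational(-131, 9), Pow(2, Rational(1, 2)))), -41961), -1) = Pow(Add(Rational(-380770, 9), Mul(Rational(-131, 9), Pow(2, Rational(1, 2)))), -1)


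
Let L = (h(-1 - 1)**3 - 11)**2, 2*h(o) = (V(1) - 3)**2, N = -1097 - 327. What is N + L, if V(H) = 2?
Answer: -83567/64 ≈ -1305.7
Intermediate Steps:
N = -1424
h(o) = 1/2 (h(o) = (2 - 3)**2/2 = (1/2)*(-1)**2 = (1/2)*1 = 1/2)
L = 7569/64 (L = ((1/2)**3 - 11)**2 = (1/8 - 11)**2 = (-87/8)**2 = 7569/64 ≈ 118.27)
N + L = -1424 + 7569/64 = -83567/64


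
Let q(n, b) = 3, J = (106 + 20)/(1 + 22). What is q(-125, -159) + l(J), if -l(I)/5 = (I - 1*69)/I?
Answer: 2561/42 ≈ 60.976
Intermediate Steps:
J = 126/23 ≈ 5.4783
l(I) = -5*(-69 + I)/I (l(I) = -5*(I - 1*69)/I = -5*(I - 69)/I = -5*(-69 + I)/I)
q(-125, -159) + l(J) = 3 + (-5 + 345/(126/23)) = 3 + (-5 + 345*(23/126)) = 3 + (-5 + 2645/42) = 3 + 2435/42 = 2561/42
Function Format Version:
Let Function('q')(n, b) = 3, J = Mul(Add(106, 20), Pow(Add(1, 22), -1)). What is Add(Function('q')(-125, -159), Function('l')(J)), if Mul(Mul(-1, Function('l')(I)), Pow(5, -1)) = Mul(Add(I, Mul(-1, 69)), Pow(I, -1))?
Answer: Rational(2561, 42) ≈ 60.976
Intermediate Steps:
J = Rational(126, 23) (J = Mul(126, Pow(23, -1)) = Mul(126, Rational(1, 23)) = Rational(126, 23) ≈ 5.4783)
Function('l')(I) = Mul(-5, Pow(I, -1), Add(-69, I)) (Function('l')(I) = Mul(-5, Mul(Add(I, Mul(-1, 69)), Pow(I, -1))) = Mul(-5, Mul(Add(I, -69), Pow(I, -1))) = Mul(-5, Mul(Add(-69, I), Pow(I, -1))) = Mul(-5, Mul(Pow(I, -1), Add(-69, I))) = Mul(-5, Pow(I, -1), Add(-69, I)))
Add(Function('q')(-125, -159), Function('l')(J)) = Add(3, Add(-5, Mul(345, Pow(Rational(126, 23), -1)))) = Add(3, Add(-5, Mul(345, Rational(23, 126)))) = Add(3, Add(-5, Rational(2645, 42))) = Add(3, Rational(2435, 42)) = Rational(2561, 42)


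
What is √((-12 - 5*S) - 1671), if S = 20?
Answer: I*√1783 ≈ 42.226*I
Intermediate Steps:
√((-12 - 5*S) - 1671) = √((-12 - 5*20) - 1671) = √((-12 - 100) - 1671) = √(-112 - 1671) = √(-1783) = I*√1783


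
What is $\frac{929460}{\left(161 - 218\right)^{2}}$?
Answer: $\frac{309820}{1083} \approx 286.08$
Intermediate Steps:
$\frac{929460}{\left(161 - 218\right)^{2}} = \frac{929460}{\left(-57\right)^{2}} = \frac{929460}{3249} = 929460 \cdot \frac{1}{3249} = \frac{309820}{1083}$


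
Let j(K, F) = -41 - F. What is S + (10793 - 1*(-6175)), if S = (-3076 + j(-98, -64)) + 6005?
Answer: 19920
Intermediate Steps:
S = 2952 (S = (-3076 + (-41 - 1*(-64))) + 6005 = (-3076 + (-41 + 64)) + 6005 = (-3076 + 23) + 6005 = -3053 + 6005 = 2952)
S + (10793 - 1*(-6175)) = 2952 + (10793 - 1*(-6175)) = 2952 + (10793 + 6175) = 2952 + 16968 = 19920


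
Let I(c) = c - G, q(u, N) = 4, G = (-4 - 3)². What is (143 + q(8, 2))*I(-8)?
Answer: -8379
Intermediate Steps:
G = 49 (G = (-7)² = 49)
I(c) = -49 + c (I(c) = c - 1*49 = c - 49 = -49 + c)
(143 + q(8, 2))*I(-8) = (143 + 4)*(-49 - 8) = 147*(-57) = -8379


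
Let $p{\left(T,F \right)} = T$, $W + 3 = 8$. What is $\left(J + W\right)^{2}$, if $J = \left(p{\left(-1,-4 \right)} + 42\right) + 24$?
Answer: $4900$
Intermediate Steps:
$W = 5$ ($W = -3 + 8 = 5$)
$J = 65$ ($J = \left(-1 + 42\right) + 24 = 41 + 24 = 65$)
$\left(J + W\right)^{2} = \left(65 + 5\right)^{2} = 70^{2} = 4900$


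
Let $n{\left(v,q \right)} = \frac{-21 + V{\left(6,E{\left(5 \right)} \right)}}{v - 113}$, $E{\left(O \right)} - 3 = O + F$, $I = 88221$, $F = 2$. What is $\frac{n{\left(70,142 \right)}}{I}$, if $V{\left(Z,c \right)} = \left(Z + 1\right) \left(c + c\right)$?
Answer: $- \frac{17}{541929} \approx -3.1369 \cdot 10^{-5}$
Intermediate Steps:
$E{\left(O \right)} = 5 + O$ ($E{\left(O \right)} = 3 + \left(O + 2\right) = 3 + \left(2 + O\right) = 5 + O$)
$V{\left(Z,c \right)} = 2 c \left(1 + Z\right)$ ($V{\left(Z,c \right)} = \left(1 + Z\right) 2 c = 2 c \left(1 + Z\right)$)
$n{\left(v,q \right)} = \frac{119}{-113 + v}$ ($n{\left(v,q \right)} = \frac{-21 + 2 \left(5 + 5\right) \left(1 + 6\right)}{v - 113} = \frac{-21 + 2 \cdot 10 \cdot 7}{-113 + v} = \frac{-21 + 140}{-113 + v} = \frac{119}{-113 + v}$)
$\frac{n{\left(70,142 \right)}}{I} = \frac{119 \frac{1}{-113 + 70}}{88221} = \frac{119}{-43} \cdot \frac{1}{88221} = 119 \left(- \frac{1}{43}\right) \frac{1}{88221} = \left(- \frac{119}{43}\right) \frac{1}{88221} = - \frac{17}{541929}$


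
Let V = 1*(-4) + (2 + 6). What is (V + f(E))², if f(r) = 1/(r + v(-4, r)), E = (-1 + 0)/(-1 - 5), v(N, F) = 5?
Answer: 16900/961 ≈ 17.586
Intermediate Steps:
V = 4 (V = -4 + 8 = 4)
E = ⅙ (E = -1/(-6) = -1*(-⅙) = ⅙ ≈ 0.16667)
f(r) = 1/(5 + r) (f(r) = 1/(r + 5) = 1/(5 + r))
(V + f(E))² = (4 + 1/(5 + ⅙))² = (4 + 1/(31/6))² = (4 + 6/31)² = (130/31)² = 16900/961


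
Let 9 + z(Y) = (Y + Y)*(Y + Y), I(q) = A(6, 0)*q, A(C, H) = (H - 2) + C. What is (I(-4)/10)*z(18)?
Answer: -10296/5 ≈ -2059.2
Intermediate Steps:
A(C, H) = -2 + C + H (A(C, H) = (-2 + H) + C = -2 + C + H)
I(q) = 4*q (I(q) = (-2 + 6 + 0)*q = 4*q)
z(Y) = -9 + 4*Y² (z(Y) = -9 + (Y + Y)*(Y + Y) = -9 + (2*Y)*(2*Y) = -9 + 4*Y²)
(I(-4)/10)*z(18) = ((4*(-4))/10)*(-9 + 4*18²) = (-16*⅒)*(-9 + 4*324) = -8*(-9 + 1296)/5 = -8/5*1287 = -10296/5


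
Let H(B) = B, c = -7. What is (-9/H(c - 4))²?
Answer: 81/121 ≈ 0.66942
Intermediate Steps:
(-9/H(c - 4))² = (-9/(-7 - 4))² = (-9/(-11))² = (-9*(-1/11))² = (9/11)² = 81/121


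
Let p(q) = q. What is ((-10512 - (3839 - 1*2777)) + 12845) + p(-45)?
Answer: 1226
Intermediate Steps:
((-10512 - (3839 - 1*2777)) + 12845) + p(-45) = ((-10512 - (3839 - 1*2777)) + 12845) - 45 = ((-10512 - (3839 - 2777)) + 12845) - 45 = ((-10512 - 1*1062) + 12845) - 45 = ((-10512 - 1062) + 12845) - 45 = (-11574 + 12845) - 45 = 1271 - 45 = 1226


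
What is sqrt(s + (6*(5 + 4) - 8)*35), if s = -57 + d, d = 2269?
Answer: 7*sqrt(78) ≈ 61.822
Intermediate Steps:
s = 2212 (s = -57 + 2269 = 2212)
sqrt(s + (6*(5 + 4) - 8)*35) = sqrt(2212 + (6*(5 + 4) - 8)*35) = sqrt(2212 + (6*9 - 8)*35) = sqrt(2212 + (54 - 8)*35) = sqrt(2212 + 46*35) = sqrt(2212 + 1610) = sqrt(3822) = 7*sqrt(78)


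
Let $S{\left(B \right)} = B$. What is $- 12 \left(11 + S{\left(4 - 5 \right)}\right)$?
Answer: $-120$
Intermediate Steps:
$- 12 \left(11 + S{\left(4 - 5 \right)}\right) = - 12 \left(11 + \left(4 - 5\right)\right) = - 12 \left(11 - 1\right) = \left(-12\right) 10 = -120$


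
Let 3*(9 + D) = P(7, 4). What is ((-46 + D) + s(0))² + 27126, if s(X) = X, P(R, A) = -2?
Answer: 272023/9 ≈ 30225.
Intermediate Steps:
D = -29/3 (D = -9 + (⅓)*(-2) = -9 - ⅔ = -29/3 ≈ -9.6667)
((-46 + D) + s(0))² + 27126 = ((-46 - 29/3) + 0)² + 27126 = (-167/3 + 0)² + 27126 = (-167/3)² + 27126 = 27889/9 + 27126 = 272023/9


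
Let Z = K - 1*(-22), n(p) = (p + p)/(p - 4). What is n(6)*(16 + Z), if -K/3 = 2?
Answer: 192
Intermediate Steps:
K = -6 (K = -3*2 = -6)
n(p) = 2*p/(-4 + p) (n(p) = (2*p)/(-4 + p) = 2*p/(-4 + p))
Z = 16 (Z = -6 - 1*(-22) = -6 + 22 = 16)
n(6)*(16 + Z) = (2*6/(-4 + 6))*(16 + 16) = (2*6/2)*32 = (2*6*(½))*32 = 6*32 = 192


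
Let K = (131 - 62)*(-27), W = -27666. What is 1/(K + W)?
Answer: -1/29529 ≈ -3.3865e-5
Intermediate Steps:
K = -1863 (K = 69*(-27) = -1863)
1/(K + W) = 1/(-1863 - 27666) = 1/(-29529) = -1/29529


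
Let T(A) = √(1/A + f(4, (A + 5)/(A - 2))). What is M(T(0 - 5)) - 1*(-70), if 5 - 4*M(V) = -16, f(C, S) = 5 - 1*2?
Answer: 301/4 ≈ 75.250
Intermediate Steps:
f(C, S) = 3 (f(C, S) = 5 - 2 = 3)
T(A) = √(3 + 1/A) (T(A) = √(1/A + 3) = √(3 + 1/A))
M(V) = 21/4 (M(V) = 5/4 - ¼*(-16) = 5/4 + 4 = 21/4)
M(T(0 - 5)) - 1*(-70) = 21/4 - 1*(-70) = 21/4 + 70 = 301/4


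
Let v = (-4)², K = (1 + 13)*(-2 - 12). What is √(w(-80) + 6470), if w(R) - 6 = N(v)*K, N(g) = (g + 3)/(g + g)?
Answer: 3*√11306/4 ≈ 79.747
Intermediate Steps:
K = -196 (K = 14*(-14) = -196)
v = 16
N(g) = (3 + g)/(2*g) (N(g) = (3 + g)/((2*g)) = (3 + g)*(1/(2*g)) = (3 + g)/(2*g))
w(R) = -883/8 (w(R) = 6 + ((½)*(3 + 16)/16)*(-196) = 6 + ((½)*(1/16)*19)*(-196) = 6 + (19/32)*(-196) = 6 - 931/8 = -883/8)
√(w(-80) + 6470) = √(-883/8 + 6470) = √(50877/8) = 3*√11306/4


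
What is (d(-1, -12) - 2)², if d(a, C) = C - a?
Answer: 169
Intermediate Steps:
(d(-1, -12) - 2)² = ((-12 - 1*(-1)) - 2)² = ((-12 + 1) - 2)² = (-11 - 2)² = (-13)² = 169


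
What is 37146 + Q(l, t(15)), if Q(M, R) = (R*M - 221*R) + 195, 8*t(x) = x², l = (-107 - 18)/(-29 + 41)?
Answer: 986637/32 ≈ 30832.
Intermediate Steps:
l = -125/12 ≈ -10.417
t(x) = x²/8
Q(M, R) = 195 - 221*R + M*R (Q(M, R) = (M*R - 221*R) + 195 = (-221*R + M*R) + 195 = 195 - 221*R + M*R)
37146 + Q(l, t(15)) = 37146 + (195 - 221*15²/8 - 125*15²/96) = 37146 + (195 - 221*225/8 - 125*225/96) = 37146 + (195 - 221*225/8 - 125/12*225/8) = 37146 + (195 - 49725/8 - 9375/32) = 37146 - 202035/32 = 986637/32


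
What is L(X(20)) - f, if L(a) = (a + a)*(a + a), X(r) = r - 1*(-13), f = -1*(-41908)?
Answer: -37552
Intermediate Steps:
f = 41908
X(r) = 13 + r (X(r) = r + 13 = 13 + r)
L(a) = 4*a**2 (L(a) = (2*a)*(2*a) = 4*a**2)
L(X(20)) - f = 4*(13 + 20)**2 - 1*41908 = 4*33**2 - 41908 = 4*1089 - 41908 = 4356 - 41908 = -37552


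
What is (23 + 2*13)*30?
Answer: 1470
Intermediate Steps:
(23 + 2*13)*30 = (23 + 26)*30 = 49*30 = 1470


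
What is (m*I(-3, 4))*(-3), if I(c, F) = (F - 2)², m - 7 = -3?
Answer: -48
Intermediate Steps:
m = 4 (m = 7 - 3 = 4)
I(c, F) = (-2 + F)²
(m*I(-3, 4))*(-3) = (4*(-2 + 4)²)*(-3) = (4*2²)*(-3) = (4*4)*(-3) = 16*(-3) = -48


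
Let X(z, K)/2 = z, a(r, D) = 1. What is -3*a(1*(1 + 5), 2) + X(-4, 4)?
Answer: -11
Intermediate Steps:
X(z, K) = 2*z
-3*a(1*(1 + 5), 2) + X(-4, 4) = -3*1 + 2*(-4) = -3 - 8 = -11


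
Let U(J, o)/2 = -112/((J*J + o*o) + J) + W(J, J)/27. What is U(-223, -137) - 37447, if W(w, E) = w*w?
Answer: -62240247073/1843425 ≈ -33763.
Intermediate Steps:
W(w, E) = w²
U(J, o) = -224/(J + J² + o²) + 2*J²/27 (U(J, o) = 2*(-112/((J*J + o*o) + J) + J²/27) = 2*(-112/((J² + o²) + J) + J²*(1/27)) = 2*(-112/(J + J² + o²) + J²/27) = -224/(J + J² + o²) + 2*J²/27)
U(-223, -137) - 37447 = 2*(-3024 + (-223)³ + (-223)⁴ + (-223)²*(-137)²)/(27*(-223 + (-223)² + (-137)²)) - 37447 = 2*(-3024 - 11089567 + 2472973441 + 49729*18769)/(27*(-223 + 49729 + 18769)) - 37447 = (2/27)*(-3024 - 11089567 + 2472973441 + 933363601)/68275 - 37447 = (2/27)*(1/68275)*3395244451 - 37447 = 6790488902/1843425 - 37447 = -62240247073/1843425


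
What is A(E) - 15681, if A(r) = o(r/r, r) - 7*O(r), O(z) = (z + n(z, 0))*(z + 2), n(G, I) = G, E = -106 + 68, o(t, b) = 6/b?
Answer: -661830/19 ≈ -34833.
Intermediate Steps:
E = -38
O(z) = 2*z*(2 + z) (O(z) = (z + z)*(z + 2) = (2*z)*(2 + z) = 2*z*(2 + z))
A(r) = 6/r - 14*r*(2 + r)
A(E) - 15681 = 2*(3 - 7*(-38)**2*(2 - 38))/(-38) - 15681 = 2*(-1/38)*(3 - 7*1444*(-36)) - 15681 = 2*(-1/38)*(3 + 363888) - 15681 = 2*(-1/38)*363891 - 15681 = -363891/19 - 15681 = -661830/19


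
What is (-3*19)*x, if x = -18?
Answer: 1026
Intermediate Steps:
(-3*19)*x = -3*19*(-18) = -57*(-18) = 1026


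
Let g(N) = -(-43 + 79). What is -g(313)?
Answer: 36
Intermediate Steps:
g(N) = -36 (g(N) = -1*36 = -36)
-g(313) = -1*(-36) = 36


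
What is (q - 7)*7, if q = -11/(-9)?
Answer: -364/9 ≈ -40.444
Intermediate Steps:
q = 11/9 (q = -11*(-1/9) = 11/9 ≈ 1.2222)
(q - 7)*7 = (11/9 - 7)*7 = -52/9*7 = -364/9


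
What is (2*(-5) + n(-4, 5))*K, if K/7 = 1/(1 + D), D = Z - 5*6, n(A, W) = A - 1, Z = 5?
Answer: 35/8 ≈ 4.3750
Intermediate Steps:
n(A, W) = -1 + A
D = -25 (D = 5 - 5*6 = 5 - 30 = -25)
K = -7/24 (K = 7/(1 - 25) = 7/(-24) = 7*(-1/24) = -7/24 ≈ -0.29167)
(2*(-5) + n(-4, 5))*K = (2*(-5) + (-1 - 4))*(-7/24) = (-10 - 5)*(-7/24) = -15*(-7/24) = 35/8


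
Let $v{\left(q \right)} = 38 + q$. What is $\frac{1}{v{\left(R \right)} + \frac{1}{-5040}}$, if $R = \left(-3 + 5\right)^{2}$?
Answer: $\frac{5040}{211679} \approx 0.02381$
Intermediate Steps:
$R = 4$ ($R = 2^{2} = 4$)
$\frac{1}{v{\left(R \right)} + \frac{1}{-5040}} = \frac{1}{\left(38 + 4\right) + \frac{1}{-5040}} = \frac{1}{42 - \frac{1}{5040}} = \frac{1}{\frac{211679}{5040}} = \frac{5040}{211679}$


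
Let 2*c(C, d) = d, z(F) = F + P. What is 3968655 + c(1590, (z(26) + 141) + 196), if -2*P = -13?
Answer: 15875359/4 ≈ 3.9688e+6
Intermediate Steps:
P = 13/2 (P = -½*(-13) = 13/2 ≈ 6.5000)
z(F) = 13/2 + F (z(F) = F + 13/2 = 13/2 + F)
c(C, d) = d/2
3968655 + c(1590, (z(26) + 141) + 196) = 3968655 + (((13/2 + 26) + 141) + 196)/2 = 3968655 + ((65/2 + 141) + 196)/2 = 3968655 + (347/2 + 196)/2 = 3968655 + (½)*(739/2) = 3968655 + 739/4 = 15875359/4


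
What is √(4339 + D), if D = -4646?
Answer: I*√307 ≈ 17.521*I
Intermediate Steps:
√(4339 + D) = √(4339 - 4646) = √(-307) = I*√307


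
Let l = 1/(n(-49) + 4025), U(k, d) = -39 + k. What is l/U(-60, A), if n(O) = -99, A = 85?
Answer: -1/388674 ≈ -2.5729e-6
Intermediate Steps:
l = 1/3926 (l = 1/(-99 + 4025) = 1/3926 ≈ 0.00025471)
l/U(-60, A) = 1/(3926*(-39 - 60)) = (1/3926)/(-99) = (1/3926)*(-1/99) = -1/388674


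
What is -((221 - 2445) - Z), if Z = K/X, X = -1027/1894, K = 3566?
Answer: -4469956/1027 ≈ -4352.4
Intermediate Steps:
X = -1027/1894 (X = -1027*1/1894 = -1027/1894 ≈ -0.54224)
Z = -6754004/1027 (Z = 3566/(-1027/1894) = 3566*(-1894/1027) = -6754004/1027 ≈ -6576.4)
-((221 - 2445) - Z) = -((221 - 2445) - 1*(-6754004/1027)) = -(-2224 + 6754004/1027) = -1*4469956/1027 = -4469956/1027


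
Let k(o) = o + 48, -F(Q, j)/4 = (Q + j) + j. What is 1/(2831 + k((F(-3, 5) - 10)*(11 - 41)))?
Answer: 1/4019 ≈ 0.00024882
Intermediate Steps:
F(Q, j) = -8*j - 4*Q (F(Q, j) = -4*((Q + j) + j) = -4*(Q + 2*j) = -8*j - 4*Q)
k(o) = 48 + o
1/(2831 + k((F(-3, 5) - 10)*(11 - 41))) = 1/(2831 + (48 + ((-8*5 - 4*(-3)) - 10)*(11 - 41))) = 1/(2831 + (48 + ((-40 + 12) - 10)*(-30))) = 1/(2831 + (48 + (-28 - 10)*(-30))) = 1/(2831 + (48 - 38*(-30))) = 1/(2831 + (48 + 1140)) = 1/(2831 + 1188) = 1/4019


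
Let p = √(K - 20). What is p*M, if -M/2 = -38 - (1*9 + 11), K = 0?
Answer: 232*I*√5 ≈ 518.77*I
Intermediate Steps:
M = 116 (M = -2*(-38 - (1*9 + 11)) = -2*(-38 - (9 + 11)) = -2*(-38 - 1*20) = -2*(-38 - 20) = -2*(-58) = 116)
p = 2*I*√5 (p = √(0 - 20) = √(-20) = 2*I*√5 ≈ 4.4721*I)
p*M = (2*I*√5)*116 = 232*I*√5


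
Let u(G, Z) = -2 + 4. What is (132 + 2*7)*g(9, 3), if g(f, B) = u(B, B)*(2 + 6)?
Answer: 2336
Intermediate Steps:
u(G, Z) = 2
g(f, B) = 16 (g(f, B) = 2*(2 + 6) = 2*8 = 16)
(132 + 2*7)*g(9, 3) = (132 + 2*7)*16 = (132 + 14)*16 = 146*16 = 2336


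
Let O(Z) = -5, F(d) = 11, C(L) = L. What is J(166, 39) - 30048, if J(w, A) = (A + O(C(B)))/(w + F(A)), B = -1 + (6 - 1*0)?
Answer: -5318462/177 ≈ -30048.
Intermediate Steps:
B = 5 (B = -1 + (6 + 0) = -1 + 6 = 5)
J(w, A) = (-5 + A)/(11 + w) (J(w, A) = (A - 5)/(w + 11) = (-5 + A)/(11 + w))
J(166, 39) - 30048 = (-5 + 39)/(11 + 166) - 30048 = 34/177 - 30048 = -5318462/177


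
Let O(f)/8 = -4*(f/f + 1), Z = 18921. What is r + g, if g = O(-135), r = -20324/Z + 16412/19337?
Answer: -23498497864/365875377 ≈ -64.225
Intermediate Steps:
r = -82473736/365875377 (r = -20324/18921 + 16412/19337 = -82473736/365875377 ≈ -0.22541)
O(f) = -64 (O(f) = 8*(-4*(f/f + 1)) = 8*(-4*(1 + 1)) = 8*(-4*2) = 8*(-8) = -64)
g = -64
r + g = -82473736/365875377 - 64 = -23498497864/365875377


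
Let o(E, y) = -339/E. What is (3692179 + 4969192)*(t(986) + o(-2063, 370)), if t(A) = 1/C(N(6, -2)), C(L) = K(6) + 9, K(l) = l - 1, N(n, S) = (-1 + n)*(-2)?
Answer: 58975275139/28882 ≈ 2.0419e+6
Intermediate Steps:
N(n, S) = 2 - 2*n
K(l) = -1 + l
C(L) = 14 (C(L) = (-1 + 6) + 9 = 5 + 9 = 14)
t(A) = 1/14
(3692179 + 4969192)*(t(986) + o(-2063, 370)) = (3692179 + 4969192)*(1/14 - 339/(-2063)) = 8661371*(1/14 - 339*(-1/2063)) = 8661371*(1/14 + 339/2063) = 8661371*(6809/28882) = 58975275139/28882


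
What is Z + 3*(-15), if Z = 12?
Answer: -33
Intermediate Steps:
Z + 3*(-15) = 12 + 3*(-15) = 12 - 45 = -33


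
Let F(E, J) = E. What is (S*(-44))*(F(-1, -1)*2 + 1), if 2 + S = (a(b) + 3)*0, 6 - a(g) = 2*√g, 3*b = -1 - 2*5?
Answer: -88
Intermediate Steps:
b = -11/3 (b = (-1 - 2*5)/3 = (-1 - 10)/3 = (⅓)*(-11) = -11/3 ≈ -3.6667)
a(g) = 6 - 2*√g
S = -2 (S = -2 + ((6 - 2*I*√33/3) + 3)*0 = -2 + (9 - 2*I*√33/3)*0 = -2 + 0 = -2)
(S*(-44))*(F(-1, -1)*2 + 1) = (-2*(-44))*(-1*2 + 1) = 88*(-2 + 1) = 88*(-1) = -88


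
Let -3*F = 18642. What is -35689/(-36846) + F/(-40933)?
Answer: 18986729/16946262 ≈ 1.1204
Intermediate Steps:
F = -6214 (F = -⅓*18642 = -6214)
-35689/(-36846) + F/(-40933) = -35689/(-36846) - 6214/(-40933) = -35689*(-1/36846) - 6214*(-1/40933) = 401/414 + 6214/40933 = 18986729/16946262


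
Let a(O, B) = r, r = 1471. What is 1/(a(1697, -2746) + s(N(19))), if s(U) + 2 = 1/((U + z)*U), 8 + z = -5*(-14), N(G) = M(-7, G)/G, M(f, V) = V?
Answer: 63/92548 ≈ 0.00068073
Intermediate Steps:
a(O, B) = 1471
N(G) = 1 (N(G) = G/G = 1)
z = 62 (z = -8 - 5*(-14) = -8 + 70 = 62)
s(U) = -2 + 1/(U*(62 + U)) (s(U) = -2 + 1/((U + 62)*U) = -2 + 1/((62 + U)*U) = -2 + 1/(U*(62 + U)))
1/(a(1697, -2746) + s(N(19))) = 1/(1471 + (1 - 124*1 - 2*1²)/(1*(62 + 1))) = 1/(1471 + 1*(1 - 124 - 2*1)/63) = 1/(1471 + 1*(1/63)*(1 - 124 - 2)) = 1/(1471 + 1*(1/63)*(-125)) = 1/(1471 - 125/63) = 1/(92548/63) = 63/92548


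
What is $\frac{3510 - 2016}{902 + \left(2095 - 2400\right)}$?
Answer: $\frac{498}{199} \approx 2.5025$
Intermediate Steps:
$\frac{3510 - 2016}{902 + \left(2095 - 2400\right)} = \frac{1494}{902 - 305} = \frac{1494}{597} = 1494 \cdot \frac{1}{597} = \frac{498}{199}$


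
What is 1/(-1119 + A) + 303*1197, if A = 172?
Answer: 343468376/947 ≈ 3.6269e+5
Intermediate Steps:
1/(-1119 + A) + 303*1197 = 1/(-1119 + 172) + 303*1197 = 1/(-947) + 362691 = -1/947 + 362691 = 343468376/947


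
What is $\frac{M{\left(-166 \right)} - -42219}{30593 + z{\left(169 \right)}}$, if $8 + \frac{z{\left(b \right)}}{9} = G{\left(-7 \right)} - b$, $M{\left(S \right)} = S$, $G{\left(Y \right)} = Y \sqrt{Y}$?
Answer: $\frac{1219537000}{841027783} + \frac{2649339 i \sqrt{7}}{841027783} \approx 1.4501 + 0.0083344 i$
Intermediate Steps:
$G{\left(Y \right)} = Y^{\frac{3}{2}}$
$z{\left(b \right)} = -72 - 9 b - 63 i \sqrt{7}$ ($z{\left(b \right)} = -72 + 9 \left(\left(-7\right)^{\frac{3}{2}} - b\right) = -72 + 9 \left(- 7 i \sqrt{7} - b\right) = -72 + 9 \left(- b - 7 i \sqrt{7}\right) = -72 - \left(9 b + 63 i \sqrt{7}\right) = -72 - 9 b - 63 i \sqrt{7}$)
$\frac{M{\left(-166 \right)} - -42219}{30593 + z{\left(169 \right)}} = \frac{-166 - -42219}{30593 - \left(1593 + 63 i \sqrt{7}\right)} = \frac{-166 + 42219}{30593 - \left(1593 + 63 i \sqrt{7}\right)} = \frac{42053}{30593 - \left(1593 + 63 i \sqrt{7}\right)} = \frac{42053}{29000 - 63 i \sqrt{7}}$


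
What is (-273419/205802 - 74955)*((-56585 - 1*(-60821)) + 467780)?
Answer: -3640697718942632/102901 ≈ -3.5381e+10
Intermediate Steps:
(-273419/205802 - 74955)*((-56585 - 1*(-60821)) + 467780) = (-273419*1/205802 - 74955)*((-56585 + 60821) + 467780) = (-273419/205802 - 74955)*(4236 + 467780) = -15426162329/205802*472016 = -3640697718942632/102901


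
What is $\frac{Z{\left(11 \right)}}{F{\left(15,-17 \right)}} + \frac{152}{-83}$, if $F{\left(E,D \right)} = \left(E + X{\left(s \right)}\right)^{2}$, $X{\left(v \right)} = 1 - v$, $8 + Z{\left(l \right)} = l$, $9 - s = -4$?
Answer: $- \frac{373}{249} \approx -1.498$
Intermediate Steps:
$s = 13$ ($s = 9 - -4 = 9 + 4 = 13$)
$Z{\left(l \right)} = -8 + l$
$F{\left(E,D \right)} = \left(-12 + E\right)^{2}$ ($F{\left(E,D \right)} = \left(E + \left(1 - 13\right)\right)^{2} = \left(E - 12\right)^{2} = \left(-12 + E\right)^{2}$)
$\frac{Z{\left(11 \right)}}{F{\left(15,-17 \right)}} + \frac{152}{-83} = \frac{-8 + 11}{\left(-12 + 15\right)^{2}} + \frac{152}{-83} = \frac{3}{3^{2}} + 152 \left(- \frac{1}{83}\right) = \frac{3}{9} - \frac{152}{83} = 3 \cdot \frac{1}{9} - \frac{152}{83} = \frac{1}{3} - \frac{152}{83} = - \frac{373}{249}$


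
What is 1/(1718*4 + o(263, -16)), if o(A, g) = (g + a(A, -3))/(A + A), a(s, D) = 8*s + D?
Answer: 526/3616757 ≈ 0.00014543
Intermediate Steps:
a(s, D) = D + 8*s
o(A, g) = (-3 + g + 8*A)/(2*A) (o(A, g) = (g + (-3 + 8*A))/(A + A) = (-3 + g + 8*A)/((2*A)) = (-3 + g + 8*A)*(1/(2*A)) = (-3 + g + 8*A)/(2*A))
1/(1718*4 + o(263, -16)) = 1/(1718*4 + (1/2)*(-3 - 16 + 8*263)/263) = 1/(6872 + (1/2)*(1/263)*(-3 - 16 + 2104)) = 1/(6872 + (1/2)*(1/263)*2085) = 1/(6872 + 2085/526) = 1/(3616757/526) = 526/3616757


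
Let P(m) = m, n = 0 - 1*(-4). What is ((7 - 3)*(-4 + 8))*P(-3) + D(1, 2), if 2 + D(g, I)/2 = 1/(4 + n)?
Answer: -207/4 ≈ -51.750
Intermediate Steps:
n = 4 (n = 0 + 4 = 4)
D(g, I) = -15/4 (D(g, I) = -4 + 2/(4 + 4) = -4 + 2/8 = -4 + 2*(⅛) = -4 + ¼ = -15/4)
((7 - 3)*(-4 + 8))*P(-3) + D(1, 2) = ((7 - 3)*(-4 + 8))*(-3) - 15/4 = (4*4)*(-3) - 15/4 = 16*(-3) - 15/4 = -48 - 15/4 = -207/4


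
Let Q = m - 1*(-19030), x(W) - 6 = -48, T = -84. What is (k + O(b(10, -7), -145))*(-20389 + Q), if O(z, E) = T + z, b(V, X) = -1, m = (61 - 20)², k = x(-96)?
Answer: -40894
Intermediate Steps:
x(W) = -42 (x(W) = 6 - 48 = -42)
k = -42
m = 1681 (m = 41² = 1681)
Q = 20711 (Q = 1681 - 1*(-19030) = 1681 + 19030 = 20711)
O(z, E) = -84 + z
(k + O(b(10, -7), -145))*(-20389 + Q) = (-42 + (-84 - 1))*(-20389 + 20711) = (-42 - 85)*322 = -127*322 = -40894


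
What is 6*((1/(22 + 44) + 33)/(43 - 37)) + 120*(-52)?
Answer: -409661/66 ≈ -6207.0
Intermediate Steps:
6*((1/(22 + 44) + 33)/(43 - 37)) + 120*(-52) = 6*((1/66 + 33)/6) - 6240 = 6*((1/66 + 33)*(⅙)) - 6240 = 6*((2179/66)*(⅙)) - 6240 = 6*(2179/396) - 6240 = 2179/66 - 6240 = -409661/66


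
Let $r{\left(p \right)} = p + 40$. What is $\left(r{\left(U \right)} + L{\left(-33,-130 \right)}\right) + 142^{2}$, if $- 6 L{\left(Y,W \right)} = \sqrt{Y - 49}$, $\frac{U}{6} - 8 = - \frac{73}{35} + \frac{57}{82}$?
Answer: $\frac{29049647}{1435} - \frac{i \sqrt{82}}{6} \approx 20244.0 - 1.5092 i$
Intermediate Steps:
$U = \frac{56907}{1435}$ ($U = 48 + 6 \left(- \frac{73}{35} + \frac{57}{82}\right) = 48 + 6 \left(- \frac{3991}{2870}\right) = 48 - \frac{11973}{1435} = \frac{56907}{1435} \approx 39.656$)
$r{\left(p \right)} = 40 + p$
$L{\left(Y,W \right)} = - \frac{\sqrt{-49 + Y}}{6}$ ($L{\left(Y,W \right)} = - \frac{\sqrt{Y - 49}}{6} = - \frac{\sqrt{-49 + Y}}{6}$)
$\left(r{\left(U \right)} + L{\left(-33,-130 \right)}\right) + 142^{2} = \left(\left(40 + \frac{56907}{1435}\right) - \frac{\sqrt{-49 - 33}}{6}\right) + 142^{2} = \left(\frac{114307}{1435} - \frac{\sqrt{-82}}{6}\right) + 20164 = \left(\frac{114307}{1435} - \frac{i \sqrt{82}}{6}\right) + 20164 = \frac{29049647}{1435} - \frac{i \sqrt{82}}{6}$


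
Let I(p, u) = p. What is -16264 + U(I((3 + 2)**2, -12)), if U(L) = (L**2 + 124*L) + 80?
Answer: -12459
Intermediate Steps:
U(L) = 80 + L**2 + 124*L
-16264 + U(I((3 + 2)**2, -12)) = -16264 + (80 + ((3 + 2)**2)**2 + 124*(3 + 2)**2) = -16264 + (80 + (5**2)**2 + 124*5**2) = -16264 + (80 + 25**2 + 124*25) = -16264 + (80 + 625 + 3100) = -16264 + 3805 = -12459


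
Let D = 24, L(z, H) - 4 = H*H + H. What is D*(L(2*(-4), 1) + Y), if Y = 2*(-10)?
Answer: -336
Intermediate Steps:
L(z, H) = 4 + H + H**2 (L(z, H) = 4 + (H*H + H) = 4 + (H**2 + H) = 4 + (H + H**2) = 4 + H + H**2)
Y = -20
D*(L(2*(-4), 1) + Y) = 24*((4 + 1 + 1**2) - 20) = 24*((4 + 1 + 1) - 20) = 24*(6 - 20) = 24*(-14) = -336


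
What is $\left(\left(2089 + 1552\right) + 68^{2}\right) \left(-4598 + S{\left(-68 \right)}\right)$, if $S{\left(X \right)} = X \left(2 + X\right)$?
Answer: $-909150$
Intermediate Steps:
$\left(\left(2089 + 1552\right) + 68^{2}\right) \left(-4598 + S{\left(-68 \right)}\right) = \left(\left(2089 + 1552\right) + 68^{2}\right) \left(-4598 - 68 \left(2 - 68\right)\right) = \left(3641 + 4624\right) \left(-4598 - -4488\right) = 8265 \left(-4598 + 4488\right) = 8265 \left(-110\right) = -909150$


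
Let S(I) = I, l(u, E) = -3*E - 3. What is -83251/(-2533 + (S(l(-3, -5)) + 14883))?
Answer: -11893/1766 ≈ -6.7344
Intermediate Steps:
l(u, E) = -3 - 3*E
-83251/(-2533 + (S(l(-3, -5)) + 14883)) = -83251/(-2533 + ((-3 - 3*(-5)) + 14883)) = -83251/(-2533 + ((-3 + 15) + 14883)) = -83251/(-2533 + (12 + 14883)) = -83251/(-2533 + 14895) = -83251/12362 = -83251*1/12362 = -11893/1766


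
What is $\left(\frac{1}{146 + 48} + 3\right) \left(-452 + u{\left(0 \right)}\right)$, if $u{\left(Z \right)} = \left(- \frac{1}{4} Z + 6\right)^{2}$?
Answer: $- \frac{121264}{97} \approx -1250.1$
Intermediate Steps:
$u{\left(Z \right)} = \left(6 - \frac{Z}{4}\right)^{2}$ ($u{\left(Z \right)} = \left(\left(-1\right) \frac{1}{4} Z + 6\right)^{2} = \left(- \frac{Z}{4} + 6\right)^{2} = \left(6 - \frac{Z}{4}\right)^{2}$)
$\left(\frac{1}{146 + 48} + 3\right) \left(-452 + u{\left(0 \right)}\right) = \left(\frac{1}{146 + 48} + 3\right) \left(-452 + \frac{\left(-24 + 0\right)^{2}}{16}\right) = \left(\frac{1}{194} + 3\right) \left(-452 + \frac{\left(-24\right)^{2}}{16}\right) = \left(\frac{1}{194} + 3\right) \left(-452 + \frac{1}{16} \cdot 576\right) = \frac{583 \left(-452 + 36\right)}{194} = \frac{583}{194} \left(-416\right) = - \frac{121264}{97}$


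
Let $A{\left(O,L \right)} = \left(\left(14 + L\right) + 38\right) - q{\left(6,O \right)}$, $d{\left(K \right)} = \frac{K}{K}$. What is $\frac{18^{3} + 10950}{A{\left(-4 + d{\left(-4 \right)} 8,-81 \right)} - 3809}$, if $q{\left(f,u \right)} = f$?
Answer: $- \frac{8391}{1922} \approx -4.3658$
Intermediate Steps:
$d{\left(K \right)} = 1$
$A{\left(O,L \right)} = 46 + L$ ($A{\left(O,L \right)} = \left(\left(14 + L\right) + 38\right) - 6 = \left(52 + L\right) - 6 = 46 + L$)
$\frac{18^{3} + 10950}{A{\left(-4 + d{\left(-4 \right)} 8,-81 \right)} - 3809} = \frac{18^{3} + 10950}{\left(46 - 81\right) - 3809} = \frac{5832 + 10950}{-35 - 3809} = \frac{16782}{-3844} = 16782 \left(- \frac{1}{3844}\right) = - \frac{8391}{1922}$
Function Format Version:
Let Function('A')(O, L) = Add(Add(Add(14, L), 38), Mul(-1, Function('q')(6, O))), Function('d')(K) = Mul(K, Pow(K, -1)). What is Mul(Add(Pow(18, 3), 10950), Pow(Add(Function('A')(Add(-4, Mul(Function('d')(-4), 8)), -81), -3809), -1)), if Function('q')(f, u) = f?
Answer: Rational(-8391, 1922) ≈ -4.3658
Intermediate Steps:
Function('d')(K) = 1
Function('A')(O, L) = Add(46, L) (Function('A')(O, L) = Add(Add(Add(14, L), 38), Mul(-1, 6)) = Add(Add(52, L), -6) = Add(46, L))
Mul(Add(Pow(18, 3), 10950), Pow(Add(Function('A')(Add(-4, Mul(Function('d')(-4), 8)), -81), -3809), -1)) = Mul(Add(Pow(18, 3), 10950), Pow(Add(Add(46, -81), -3809), -1)) = Mul(Add(5832, 10950), Pow(Add(-35, -3809), -1)) = Mul(16782, Pow(-3844, -1)) = Mul(16782, Rational(-1, 3844)) = Rational(-8391, 1922)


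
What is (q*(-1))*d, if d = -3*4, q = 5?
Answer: 60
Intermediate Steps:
d = -12
(q*(-1))*d = (5*(-1))*(-12) = -5*(-12) = 60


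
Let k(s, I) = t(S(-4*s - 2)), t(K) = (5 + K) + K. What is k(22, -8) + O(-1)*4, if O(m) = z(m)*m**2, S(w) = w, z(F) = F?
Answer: -179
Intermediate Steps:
t(K) = 5 + 2*K
O(m) = m**3 (O(m) = m*m**2 = m**3)
k(s, I) = 1 - 8*s (k(s, I) = 5 + 2*(-4*s - 2) = 5 + 2*(-2 - 4*s) = 5 + (-4 - 8*s) = 1 - 8*s)
k(22, -8) + O(-1)*4 = (1 - 8*22) + (-1)**3*4 = (1 - 176) - 1*4 = -175 - 4 = -179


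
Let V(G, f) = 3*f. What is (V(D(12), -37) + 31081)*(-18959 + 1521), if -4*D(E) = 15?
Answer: -540054860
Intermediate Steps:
D(E) = -15/4 (D(E) = -1/4*15 = -15/4)
(V(D(12), -37) + 31081)*(-18959 + 1521) = (3*(-37) + 31081)*(-18959 + 1521) = (-111 + 31081)*(-17438) = 30970*(-17438) = -540054860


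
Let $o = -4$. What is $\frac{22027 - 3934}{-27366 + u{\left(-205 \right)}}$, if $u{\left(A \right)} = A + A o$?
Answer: $- \frac{163}{241} \approx -0.67635$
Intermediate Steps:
$u{\left(A \right)} = - 3 A$ ($u{\left(A \right)} = A + A \left(-4\right) = A - 4 A = - 3 A$)
$\frac{22027 - 3934}{-27366 + u{\left(-205 \right)}} = \frac{22027 - 3934}{-27366 - -615} = \frac{18093}{-27366 + 615} = \frac{18093}{-26751} = 18093 \left(- \frac{1}{26751}\right) = - \frac{163}{241}$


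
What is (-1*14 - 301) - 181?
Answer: -496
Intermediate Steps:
(-1*14 - 301) - 181 = (-14 - 301) - 181 = -315 - 181 = -496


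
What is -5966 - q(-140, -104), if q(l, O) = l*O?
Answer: -20526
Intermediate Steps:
q(l, O) = O*l
-5966 - q(-140, -104) = -5966 - (-104)*(-140) = -5966 - 1*14560 = -5966 - 14560 = -20526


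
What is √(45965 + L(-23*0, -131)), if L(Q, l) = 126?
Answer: √46091 ≈ 214.69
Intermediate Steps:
√(45965 + L(-23*0, -131)) = √(45965 + 126) = √46091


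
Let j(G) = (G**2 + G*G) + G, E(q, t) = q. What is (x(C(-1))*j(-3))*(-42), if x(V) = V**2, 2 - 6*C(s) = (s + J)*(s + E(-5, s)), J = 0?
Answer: -280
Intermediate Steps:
C(s) = 1/3 - s*(-5 + s)/6 (C(s) = 1/3 - (s + 0)*(s - 5)/6 = 1/3 - s*(-5 + s)/6)
j(G) = G + 2*G**2 (j(G) = (G**2 + G**2) + G = 2*G**2 + G = G + 2*G**2)
(x(C(-1))*j(-3))*(-42) = ((1/3 - 1/6*(-1)**2 + (5/6)*(-1))**2*(-3*(1 + 2*(-3))))*(-42) = ((1/3 - 1/6*1 - 5/6)**2*(-3*(1 - 6)))*(-42) = ((1/3 - 1/6 - 5/6)**2*(-3*(-5)))*(-42) = ((-2/3)**2*15)*(-42) = ((4/9)*15)*(-42) = (20/3)*(-42) = -280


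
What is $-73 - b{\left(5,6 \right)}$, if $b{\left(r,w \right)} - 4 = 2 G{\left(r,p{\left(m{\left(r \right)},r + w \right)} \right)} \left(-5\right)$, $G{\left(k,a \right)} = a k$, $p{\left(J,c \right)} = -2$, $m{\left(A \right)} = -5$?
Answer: $-177$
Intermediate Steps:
$b{\left(r,w \right)} = 4 + 20 r$ ($b{\left(r,w \right)} = 4 + 2 \left(- 2 r\right) \left(-5\right) = 4 + - 4 r \left(-5\right) = 4 + 20 r$)
$-73 - b{\left(5,6 \right)} = -73 - \left(4 + 20 \cdot 5\right) = -73 - \left(4 + 100\right) = -73 - 104 = -177$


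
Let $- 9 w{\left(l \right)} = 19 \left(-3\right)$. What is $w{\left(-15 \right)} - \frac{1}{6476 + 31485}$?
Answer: $\frac{721256}{113883} \approx 6.3333$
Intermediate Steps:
$w{\left(l \right)} = \frac{19}{3}$ ($w{\left(l \right)} = - \frac{19 \left(-3\right)}{9} = \left(- \frac{1}{9}\right) \left(-57\right) = \frac{19}{3}$)
$w{\left(-15 \right)} - \frac{1}{6476 + 31485} = \frac{19}{3} - \frac{1}{6476 + 31485} = \frac{19}{3} - \frac{1}{37961} = \frac{721256}{113883}$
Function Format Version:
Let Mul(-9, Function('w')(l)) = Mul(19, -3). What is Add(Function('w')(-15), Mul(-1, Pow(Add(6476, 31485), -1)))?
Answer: Rational(721256, 113883) ≈ 6.3333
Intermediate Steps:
Function('w')(l) = Rational(19, 3) (Function('w')(l) = Mul(Rational(-1, 9), Mul(19, -3)) = Mul(Rational(-1, 9), -57) = Rational(19, 3))
Add(Function('w')(-15), Mul(-1, Pow(Add(6476, 31485), -1))) = Add(Rational(19, 3), Mul(-1, Pow(Add(6476, 31485), -1))) = Add(Rational(19, 3), Mul(-1, Pow(37961, -1))) = Add(Rational(19, 3), Mul(-1, Rational(1, 37961))) = Add(Rational(19, 3), Rational(-1, 37961)) = Rational(721256, 113883)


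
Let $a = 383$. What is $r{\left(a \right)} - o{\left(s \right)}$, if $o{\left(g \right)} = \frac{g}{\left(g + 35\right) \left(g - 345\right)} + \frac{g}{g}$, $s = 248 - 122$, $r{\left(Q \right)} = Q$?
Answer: $\frac{641384}{1679} \approx 382.0$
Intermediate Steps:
$s = 126$
$o{\left(g \right)} = 1 + \frac{g}{\left(-345 + g\right) \left(35 + g\right)}$ ($o{\left(g \right)} = \frac{g}{\left(35 + g\right) \left(-345 + g\right)} + 1 = \frac{g}{\left(-345 + g\right) \left(35 + g\right)} + 1 = 1 + \frac{g}{\left(-345 + g\right) \left(35 + g\right)}$)
$r{\left(a \right)} - o{\left(s \right)} = 383 - \frac{12075 - 126^{2} + 309 \cdot 126}{12075 - 126^{2} + 310 \cdot 126} = 383 - \frac{12075 - 15876 + 38934}{12075 - 15876 + 39060} = 383 - \frac{1}{35259} \cdot 35133 = 383 - \frac{1673}{1679} = \frac{641384}{1679}$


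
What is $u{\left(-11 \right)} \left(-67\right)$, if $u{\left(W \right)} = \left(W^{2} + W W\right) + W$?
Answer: $-15477$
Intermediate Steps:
$u{\left(W \right)} = W + 2 W^{2}$ ($u{\left(W \right)} = \left(W^{2} + W^{2}\right) + W = 2 W^{2} + W = W + 2 W^{2}$)
$u{\left(-11 \right)} \left(-67\right) = - 11 \left(1 + 2 \left(-11\right)\right) \left(-67\right) = - 11 \left(1 - 22\right) \left(-67\right) = \left(-11\right) \left(-21\right) \left(-67\right) = 231 \left(-67\right) = -15477$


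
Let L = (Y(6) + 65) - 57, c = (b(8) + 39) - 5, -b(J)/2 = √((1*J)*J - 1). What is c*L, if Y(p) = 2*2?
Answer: 408 - 72*√7 ≈ 217.51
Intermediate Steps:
Y(p) = 4
b(J) = -2*√(-1 + J²) (b(J) = -2*√((1*J)*J - 1) = -2*√(J*J - 1) = -2*√(J² - 1) = -2*√(-1 + J²))
c = 34 - 6*√7 (c = (-2*√(-1 + 8²) + 39) - 5 = (-2*√(-1 + 64) + 39) - 5 = (-6*√7 + 39) - 5 = (39 - 6*√7) - 5 = 34 - 6*√7 ≈ 18.125)
L = 12 (L = (4 + 65) - 57 = 69 - 57 = 12)
c*L = (34 - 6*√7)*12 = 408 - 72*√7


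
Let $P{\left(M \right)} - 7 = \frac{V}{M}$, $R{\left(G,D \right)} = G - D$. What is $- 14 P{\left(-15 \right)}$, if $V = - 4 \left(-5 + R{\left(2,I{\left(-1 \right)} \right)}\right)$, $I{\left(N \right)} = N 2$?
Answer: $- \frac{1414}{15} \approx -94.267$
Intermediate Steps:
$I{\left(N \right)} = 2 N$
$V = 4$ ($V = - 4 \left(-5 + \left(2 - 2 \left(-1\right)\right)\right) = - 4 \left(-5 + \left(2 - -2\right)\right) = - 4 \left(-5 + \left(2 + 2\right)\right) = - 4 \left(-5 + 4\right) = \left(-4\right) \left(-1\right) = 4$)
$P{\left(M \right)} = 7 + \frac{4}{M}$
$- 14 P{\left(-15 \right)} = - 14 \left(7 + \frac{4}{-15}\right) = - 14 \left(7 + 4 \left(- \frac{1}{15}\right)\right) = - 14 \left(7 - \frac{4}{15}\right) = \left(-14\right) \frac{101}{15} = - \frac{1414}{15}$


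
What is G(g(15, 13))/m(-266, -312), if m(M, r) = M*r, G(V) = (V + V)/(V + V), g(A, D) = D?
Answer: 1/82992 ≈ 1.2049e-5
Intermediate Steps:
G(V) = 1 (G(V) = (2*V)/((2*V)) = (2*V)*(1/(2*V)) = 1)
G(g(15, 13))/m(-266, -312) = 1/(-266*(-312)) = 1/82992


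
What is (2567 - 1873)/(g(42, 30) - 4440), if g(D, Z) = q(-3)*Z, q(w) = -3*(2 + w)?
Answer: -347/2175 ≈ -0.15954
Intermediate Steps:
q(w) = -6 - 3*w
g(D, Z) = 3*Z (g(D, Z) = (-6 - 3*(-3))*Z = (-6 + 9)*Z = 3*Z)
(2567 - 1873)/(g(42, 30) - 4440) = (2567 - 1873)/(3*30 - 4440) = 694/(90 - 4440) = 694/(-4350) = 694*(-1/4350) = -347/2175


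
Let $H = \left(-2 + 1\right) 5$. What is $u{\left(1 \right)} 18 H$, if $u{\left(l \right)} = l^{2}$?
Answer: $-90$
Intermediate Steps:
$H = -5$ ($H = \left(-1\right) 5 = -5$)
$u{\left(1 \right)} 18 H = 1^{2} \cdot 18 \left(-5\right) = 1 \cdot 18 \left(-5\right) = 18 \left(-5\right) = -90$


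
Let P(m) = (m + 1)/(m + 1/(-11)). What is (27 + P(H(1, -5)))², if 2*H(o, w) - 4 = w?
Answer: 115600/169 ≈ 684.02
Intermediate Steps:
H(o, w) = 2 + w/2
P(m) = (1 + m)/(-1/11 + m) (P(m) = (1 + m)/(m - 1/11) = (1 + m)/(-1/11 + m))
(27 + P(H(1, -5)))² = (27 + 11*(1 + (2 + (½)*(-5)))/(-1 + 11*(2 + (½)*(-5))))² = (27 + 11*(1 + (2 - 5/2))/(-1 + 11*(2 - 5/2)))² = (27 + 11*(1 - ½)/(-1 + 11*(-½)))² = (27 + 11*(½)/(-1 - 11/2))² = (27 + 11*(½)/(-13/2))² = (27 + 11*(-2/13)*(½))² = (27 - 11/13)² = (340/13)² = 115600/169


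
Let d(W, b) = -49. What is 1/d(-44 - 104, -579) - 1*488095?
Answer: -23916656/49 ≈ -4.8810e+5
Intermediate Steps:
1/d(-44 - 104, -579) - 1*488095 = 1/(-49) - 1*488095 = -1/49 - 488095 = -23916656/49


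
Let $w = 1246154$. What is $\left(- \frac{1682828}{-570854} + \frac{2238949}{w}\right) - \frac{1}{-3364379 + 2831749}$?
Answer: $\frac{32102153872826876}{6766036892351555} \approx 4.7446$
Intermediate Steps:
$\left(- \frac{1682828}{-570854} + \frac{2238949}{w}\right) - \frac{1}{-3364379 + 2831749} = \left(- \frac{1682828}{-570854} + \frac{2238949}{1246154}\right) - \frac{1}{-3364379 + 2831749} = \left(\left(-1682828\right) \left(- \frac{1}{570854}\right) + 2238949 \cdot \frac{1}{1246154}\right) - \frac{1}{-532630} = \left(\frac{841414}{285427} + \frac{2238949}{1246154}\right) - - \frac{1}{532630} = \frac{1687587917979}{355685997758} + \frac{1}{532630} = \frac{32102153872826876}{6766036892351555}$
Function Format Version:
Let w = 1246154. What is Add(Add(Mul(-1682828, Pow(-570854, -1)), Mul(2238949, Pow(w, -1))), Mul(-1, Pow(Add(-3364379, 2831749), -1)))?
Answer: Rational(32102153872826876, 6766036892351555) ≈ 4.7446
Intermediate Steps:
Add(Add(Mul(-1682828, Pow(-570854, -1)), Mul(2238949, Pow(w, -1))), Mul(-1, Pow(Add(-3364379, 2831749), -1))) = Add(Add(Mul(-1682828, Pow(-570854, -1)), Mul(2238949, Pow(1246154, -1))), Mul(-1, Pow(Add(-3364379, 2831749), -1))) = Add(Add(Mul(-1682828, Rational(-1, 570854)), Mul(2238949, Rational(1, 1246154))), Mul(-1, Pow(-532630, -1))) = Add(Add(Rational(841414, 285427), Rational(2238949, 1246154)), Mul(-1, Rational(-1, 532630))) = Add(Rational(1687587917979, 355685997758), Rational(1, 532630)) = Rational(32102153872826876, 6766036892351555)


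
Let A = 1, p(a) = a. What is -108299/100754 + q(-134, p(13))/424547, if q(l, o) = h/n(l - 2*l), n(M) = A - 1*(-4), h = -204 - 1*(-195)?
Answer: -229890984551/213874042190 ≈ -1.0749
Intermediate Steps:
h = -9 (h = -204 + 195 = -9)
n(M) = 5 (n(M) = 1 - 1*(-4) = 1 + 4 = 5)
q(l, o) = -9/5
-108299/100754 + q(-134, p(13))/424547 = -108299/100754 - 9/5/424547 = -108299*1/100754 - 9/5*1/424547 = -108299/100754 - 9/2122735 = -229890984551/213874042190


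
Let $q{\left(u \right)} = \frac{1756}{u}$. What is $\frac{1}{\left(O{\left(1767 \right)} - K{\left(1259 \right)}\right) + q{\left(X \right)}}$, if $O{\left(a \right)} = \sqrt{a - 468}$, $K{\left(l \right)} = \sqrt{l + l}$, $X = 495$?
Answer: $\frac{495}{1756 - 495 \sqrt{2518} + 495 \sqrt{1299}} \approx -0.094424$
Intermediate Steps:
$K{\left(l \right)} = \sqrt{2} \sqrt{l}$ ($K{\left(l \right)} = \sqrt{2 l} = \sqrt{2} \sqrt{l}$)
$O{\left(a \right)} = \sqrt{-468 + a}$
$\frac{1}{\left(O{\left(1767 \right)} - K{\left(1259 \right)}\right) + q{\left(X \right)}} = \frac{1}{\left(\sqrt{-468 + 1767} - \sqrt{2} \sqrt{1259}\right) + \frac{1756}{495}} = \frac{1}{\left(\sqrt{1299} - \sqrt{2518}\right) + 1756 \cdot \frac{1}{495}} = \frac{1}{\left(\sqrt{1299} - \sqrt{2518}\right) + \frac{1756}{495}} = \frac{1}{\frac{1756}{495} + \sqrt{1299} - \sqrt{2518}}$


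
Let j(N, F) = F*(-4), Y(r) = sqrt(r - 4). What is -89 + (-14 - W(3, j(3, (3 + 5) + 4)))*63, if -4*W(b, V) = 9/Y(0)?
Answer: -971 - 567*I/8 ≈ -971.0 - 70.875*I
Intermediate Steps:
Y(r) = sqrt(-4 + r)
j(N, F) = -4*F
W(b, V) = 9*I/8 (W(b, V) = -9/(4*(sqrt(-4 + 0))) = -9/(4*(sqrt(-4))) = -9/(4*(2*I)) = -9*(-I/2)/4 = -(-9)*I/8 = 9*I/8)
-89 + (-14 - W(3, j(3, (3 + 5) + 4)))*63 = -89 + (-14 - 9*I/8)*63 = -89 + (-882 - 567*I/8) = -971 - 567*I/8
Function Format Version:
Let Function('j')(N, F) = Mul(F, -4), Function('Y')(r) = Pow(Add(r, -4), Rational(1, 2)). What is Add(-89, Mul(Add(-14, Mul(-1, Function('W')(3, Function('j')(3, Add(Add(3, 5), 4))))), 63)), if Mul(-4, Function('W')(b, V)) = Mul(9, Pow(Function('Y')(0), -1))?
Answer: Add(-971, Mul(Rational(-567, 8), I)) ≈ Add(-971.00, Mul(-70.875, I))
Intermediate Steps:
Function('Y')(r) = Pow(Add(-4, r), Rational(1, 2))
Function('j')(N, F) = Mul(-4, F)
Function('W')(b, V) = Mul(Rational(9, 8), I) (Function('W')(b, V) = Mul(Rational(-1, 4), Mul(9, Pow(Pow(Add(-4, 0), Rational(1, 2)), -1))) = Mul(Rational(-1, 4), Mul(9, Pow(Pow(-4, Rational(1, 2)), -1))) = Mul(Rational(-1, 4), Mul(9, Pow(Mul(2, I), -1))) = Mul(Rational(-1, 4), Mul(9, Mul(Rational(-1, 2), I))) = Mul(Rational(-1, 4), Mul(Rational(-9, 2), I)) = Mul(Rational(9, 8), I))
Add(-89, Mul(Add(-14, Mul(-1, Function('W')(3, Function('j')(3, Add(Add(3, 5), 4))))), 63)) = Add(-89, Mul(Add(-14, Mul(-1, Mul(Rational(9, 8), I))), 63)) = Add(-89, Mul(Add(-14, Mul(Rational(-9, 8), I)), 63)) = Add(-89, Add(-882, Mul(Rational(-567, 8), I))) = Add(-971, Mul(Rational(-567, 8), I))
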